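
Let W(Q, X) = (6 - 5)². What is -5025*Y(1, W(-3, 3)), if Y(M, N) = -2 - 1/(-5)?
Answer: 9045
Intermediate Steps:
W(Q, X) = 1 (W(Q, X) = 1² = 1)
Y(M, N) = -9/5 (Y(M, N) = -2 - 1*(-⅕) = -2 + ⅕ = -9/5)
-5025*Y(1, W(-3, 3)) = -5025*(-9)/5 = -1005*(-9) = 9045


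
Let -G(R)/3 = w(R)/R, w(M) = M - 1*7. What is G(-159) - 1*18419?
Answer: -976373/53 ≈ -18422.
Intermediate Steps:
w(M) = -7 + M (w(M) = M - 7 = -7 + M)
G(R) = -3*(-7 + R)/R
G(-159) - 1*18419 = (-3 + 21/(-159)) - 1*18419 = (-3 + 21*(-1/159)) - 18419 = (-3 - 7/53) - 18419 = -166/53 - 18419 = -976373/53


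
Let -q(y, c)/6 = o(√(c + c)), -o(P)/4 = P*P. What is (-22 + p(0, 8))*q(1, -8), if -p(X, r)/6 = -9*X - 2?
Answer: 3840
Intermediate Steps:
o(P) = -4*P² (o(P) = -4*P*P = -4*P²)
q(y, c) = 48*c (q(y, c) = -(-24)*(√(c + c))² = -(-24)*(√(2*c))² = -(-24)*(√2*√c)² = -(-24)*2*c = -(-48)*c = 48*c)
p(X, r) = 12 + 54*X (p(X, r) = -6*(-9*X - 2) = -6*(-2 - 9*X) = 12 + 54*X)
(-22 + p(0, 8))*q(1, -8) = (-22 + (12 + 54*0))*(48*(-8)) = (-22 + (12 + 0))*(-384) = (-22 + 12)*(-384) = -10*(-384) = 3840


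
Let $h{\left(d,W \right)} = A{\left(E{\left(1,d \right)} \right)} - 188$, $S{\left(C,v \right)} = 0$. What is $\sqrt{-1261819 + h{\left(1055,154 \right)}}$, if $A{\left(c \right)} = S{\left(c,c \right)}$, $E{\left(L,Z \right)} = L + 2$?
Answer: $3 i \sqrt{140223} \approx 1123.4 i$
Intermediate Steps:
$E{\left(L,Z \right)} = 2 + L$
$A{\left(c \right)} = 0$
$h{\left(d,W \right)} = -188$ ($h{\left(d,W \right)} = 0 - 188 = -188$)
$\sqrt{-1261819 + h{\left(1055,154 \right)}} = \sqrt{-1261819 - 188} = \sqrt{-1262007} = 3 i \sqrt{140223}$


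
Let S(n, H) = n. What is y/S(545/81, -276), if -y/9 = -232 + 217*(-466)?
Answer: 73887066/545 ≈ 1.3557e+5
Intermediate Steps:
y = 912186 (y = -9*(-232 + 217*(-466)) = -9*(-232 - 101122) = -9*(-101354) = 912186)
y/S(545/81, -276) = 912186/((545/81)) = 912186/((545*(1/81))) = 912186/(545/81) = 912186*(81/545) = 73887066/545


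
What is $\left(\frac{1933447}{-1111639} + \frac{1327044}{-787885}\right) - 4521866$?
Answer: $- \frac{3960450817547653701}{875843693515} \approx -4.5219 \cdot 10^{6}$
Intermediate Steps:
$\left(\frac{1933447}{-1111639} + \frac{1327044}{-787885}\right) - 4521866 = \left(1933447 \left(- \frac{1}{1111639}\right) + 1327044 \left(- \frac{1}{787885}\right)\right) - 4521866 = \left(- \frac{1933447}{1111639} - \frac{1327044}{787885}\right) - 4521866 = - \frac{2998527754711}{875843693515} - 4521866 = - \frac{3960450817547653701}{875843693515}$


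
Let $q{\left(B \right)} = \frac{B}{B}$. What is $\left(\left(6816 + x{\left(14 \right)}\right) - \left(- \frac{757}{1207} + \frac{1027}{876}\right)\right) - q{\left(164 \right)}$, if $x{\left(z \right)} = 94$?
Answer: $\frac{7304530331}{1057332} \approx 6908.5$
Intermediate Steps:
$q{\left(B \right)} = 1$
$\left(\left(6816 + x{\left(14 \right)}\right) - \left(- \frac{757}{1207} + \frac{1027}{876}\right)\right) - q{\left(164 \right)} = \left(\left(6816 + 94\right) - \left(- \frac{757}{1207} + \frac{1027}{876}\right)\right) - 1 = \left(6910 - \frac{576457}{1057332}\right) - 1 = \frac{7305587663}{1057332} - 1 = \frac{7304530331}{1057332}$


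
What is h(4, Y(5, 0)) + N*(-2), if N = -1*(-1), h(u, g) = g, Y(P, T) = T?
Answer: -2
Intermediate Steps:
N = 1
h(4, Y(5, 0)) + N*(-2) = 0 + 1*(-2) = 0 - 2 = -2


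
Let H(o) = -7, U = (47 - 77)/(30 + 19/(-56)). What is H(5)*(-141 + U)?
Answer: 1651167/1661 ≈ 994.08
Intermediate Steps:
U = -1680/1661 (U = -30/(30 + 19*(-1/56)) = -30/(30 - 19/56) = -30/1661/56 = -30*56/1661 = -1680/1661 ≈ -1.0114)
H(5)*(-141 + U) = -7*(-141 - 1680/1661) = -7*(-235881/1661) = 1651167/1661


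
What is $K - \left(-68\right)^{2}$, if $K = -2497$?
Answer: $-7121$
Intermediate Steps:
$K - \left(-68\right)^{2} = -2497 - \left(-68\right)^{2} = -2497 - 4624 = -7121$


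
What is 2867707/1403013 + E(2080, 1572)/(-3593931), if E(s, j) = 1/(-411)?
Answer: 1411968729279400/690799472232111 ≈ 2.0440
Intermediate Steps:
E(s, j) = -1/411
2867707/1403013 + E(2080, 1572)/(-3593931) = 2867707/1403013 - 1/411/(-3593931) = 2867707*(1/1403013) - 1/411*(-1/3593931) = 2867707/1403013 + 1/1477105641 = 1411968729279400/690799472232111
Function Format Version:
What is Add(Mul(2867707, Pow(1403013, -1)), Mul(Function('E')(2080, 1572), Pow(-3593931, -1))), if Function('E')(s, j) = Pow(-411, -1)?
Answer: Rational(1411968729279400, 690799472232111) ≈ 2.0440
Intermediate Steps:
Function('E')(s, j) = Rational(-1, 411)
Add(Mul(2867707, Pow(1403013, -1)), Mul(Function('E')(2080, 1572), Pow(-3593931, -1))) = Add(Mul(2867707, Pow(1403013, -1)), Mul(Rational(-1, 411), Pow(-3593931, -1))) = Add(Mul(2867707, Rational(1, 1403013)), Mul(Rational(-1, 411), Rational(-1, 3593931))) = Add(Rational(2867707, 1403013), Rational(1, 1477105641)) = Rational(1411968729279400, 690799472232111)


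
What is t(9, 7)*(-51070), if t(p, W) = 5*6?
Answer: -1532100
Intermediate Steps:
t(p, W) = 30
t(9, 7)*(-51070) = 30*(-51070) = -1532100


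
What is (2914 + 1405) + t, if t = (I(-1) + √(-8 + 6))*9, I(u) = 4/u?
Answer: 4283 + 9*I*√2 ≈ 4283.0 + 12.728*I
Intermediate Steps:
t = -36 + 9*I*√2 (t = (4/(-1) + √(-8 + 6))*9 = (4*(-1) + √(-2))*9 = (-4 + I*√2)*9 = -36 + 9*I*√2 ≈ -36.0 + 12.728*I)
(2914 + 1405) + t = (2914 + 1405) + (-36 + 9*I*√2) = 4319 + (-36 + 9*I*√2) = 4283 + 9*I*√2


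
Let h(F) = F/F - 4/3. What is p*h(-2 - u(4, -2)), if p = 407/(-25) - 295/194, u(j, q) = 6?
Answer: 86333/14550 ≈ 5.9335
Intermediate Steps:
h(F) = -⅓ (h(F) = 1 - 4*⅓ = 1 - 4/3 = -⅓)
p = -86333/4850 (p = 407*(-1/25) - 295*1/194 = -407/25 - 295/194 = -86333/4850 ≈ -17.801)
p*h(-2 - u(4, -2)) = -86333/4850*(-⅓) = 86333/14550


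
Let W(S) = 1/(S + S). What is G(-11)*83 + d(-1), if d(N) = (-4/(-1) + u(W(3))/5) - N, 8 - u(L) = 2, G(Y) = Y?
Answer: -4534/5 ≈ -906.80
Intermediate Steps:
W(S) = 1/(2*S)
u(L) = 6 (u(L) = 8 - 1*2 = 8 - 2 = 6)
d(N) = 26/5 - N (d(N) = (-4/(-1) + 6/5) - N = (-4*(-1) + 6*(⅕)) - N = (4 + 6/5) - N = 26/5 - N)
G(-11)*83 + d(-1) = -11*83 + (26/5 - 1*(-1)) = -913 + (26/5 + 1) = -913 + 31/5 = -4534/5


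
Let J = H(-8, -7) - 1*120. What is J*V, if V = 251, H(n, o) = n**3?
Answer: -158632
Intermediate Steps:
J = -632 (J = (-8)**3 - 1*120 = -512 - 120 = -632)
J*V = -632*251 = -158632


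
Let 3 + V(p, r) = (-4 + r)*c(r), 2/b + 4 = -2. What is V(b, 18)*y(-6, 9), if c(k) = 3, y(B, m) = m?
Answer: 351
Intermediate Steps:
b = -⅓ (b = 2/(-4 - 2) = 2/(-6) = 2*(-⅙) = -⅓ ≈ -0.33333)
V(p, r) = -15 + 3*r (V(p, r) = -3 + (-4 + r)*3 = -3 + (-12 + 3*r) = -15 + 3*r)
V(b, 18)*y(-6, 9) = (-15 + 3*18)*9 = (-15 + 54)*9 = 39*9 = 351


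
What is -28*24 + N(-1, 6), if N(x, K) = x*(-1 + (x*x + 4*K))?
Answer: -696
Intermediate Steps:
N(x, K) = x*(-1 + x² + 4*K) (N(x, K) = x*(-1 + (x² + 4*K)) = x*(-1 + x² + 4*K))
-28*24 + N(-1, 6) = -28*24 - (-1 + (-1)² + 4*6) = -672 - (-1 + 1 + 24) = -672 - 1*24 = -672 - 24 = -696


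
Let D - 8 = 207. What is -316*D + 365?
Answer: -67575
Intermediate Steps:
D = 215 (D = 8 + 207 = 215)
-316*D + 365 = -316*215 + 365 = -67940 + 365 = -67575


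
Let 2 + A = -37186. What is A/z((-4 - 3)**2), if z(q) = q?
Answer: -37188/49 ≈ -758.94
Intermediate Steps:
A = -37188 (A = -2 - 37186 = -37188)
A/z((-4 - 3)**2) = -37188/(-4 - 3)**2 = -37188/((-7)**2) = -37188/49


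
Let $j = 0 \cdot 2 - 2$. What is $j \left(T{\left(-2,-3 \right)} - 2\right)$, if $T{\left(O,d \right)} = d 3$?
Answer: $22$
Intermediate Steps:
$T{\left(O,d \right)} = 3 d$
$j = -2$ ($j = 0 - 2 = -2$)
$j \left(T{\left(-2,-3 \right)} - 2\right) = - 2 \left(3 \left(-3\right) - 2\right) = - 2 \left(-9 - 2\right) = \left(-2\right) \left(-11\right) = 22$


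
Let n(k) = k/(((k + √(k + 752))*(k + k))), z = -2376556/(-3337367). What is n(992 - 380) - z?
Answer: -442930966889/622719308530 - √341/373180 ≈ -0.71133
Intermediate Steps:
z = 2376556/3337367 (z = -2376556*(-1/3337367) = 2376556/3337367 ≈ 0.71210)
n(k) = 1/(2*(k + √(752 + k))) (n(k) = k/(((k + √(752 + k))*(2*k))) = k/((2*k*(k + √(752 + k)))) = k*(1/(2*k*(k + √(752 + k)))) = 1/(2*(k + √(752 + k))))
n(992 - 380) - z = 1/(2*((992 - 380) + √(752 + (992 - 380)))) - 1*2376556/3337367 = 1/(2*(612 + √(752 + 612))) - 2376556/3337367 = 1/(2*(612 + √1364)) - 2376556/3337367 = 1/(2*(612 + 2*√341)) - 2376556/3337367 = -2376556/3337367 + 1/(2*(612 + 2*√341))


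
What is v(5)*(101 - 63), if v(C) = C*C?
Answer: 950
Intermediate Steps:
v(C) = C²
v(5)*(101 - 63) = 5²*(101 - 63) = 25*38 = 950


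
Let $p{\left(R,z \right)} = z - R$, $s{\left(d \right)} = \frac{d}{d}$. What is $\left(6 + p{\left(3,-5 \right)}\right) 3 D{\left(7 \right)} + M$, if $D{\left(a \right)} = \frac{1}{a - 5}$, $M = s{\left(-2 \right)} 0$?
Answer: $-3$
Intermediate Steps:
$s{\left(d \right)} = 1$
$M = 0$ ($M = 1 \cdot 0 = 0$)
$D{\left(a \right)} = \frac{1}{-5 + a}$
$\left(6 + p{\left(3,-5 \right)}\right) 3 D{\left(7 \right)} + M = \frac{\left(6 - 8\right) 3}{-5 + 7} + 0 = \frac{\left(6 - 8\right) 3}{2} + 0 = \left(6 - 8\right) 3 \cdot \frac{1}{2} + 0 = \left(-2\right) 3 \cdot \frac{1}{2} + 0 = \left(-6\right) \frac{1}{2} + 0 = -3 + 0 = -3$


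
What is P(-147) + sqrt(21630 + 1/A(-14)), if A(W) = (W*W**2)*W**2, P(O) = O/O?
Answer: 1 + sqrt(162863863666)/2744 ≈ 148.07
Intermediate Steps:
P(O) = 1
A(W) = W**5 (A(W) = W**3*W**2 = W**5)
P(-147) + sqrt(21630 + 1/A(-14)) = 1 + sqrt(21630 + 1/((-14)**5)) = 1 + sqrt(21630 + 1/(-537824)) = 1 + sqrt(21630 - 1/537824) = 1 + sqrt(11633133119/537824) = 1 + sqrt(162863863666)/2744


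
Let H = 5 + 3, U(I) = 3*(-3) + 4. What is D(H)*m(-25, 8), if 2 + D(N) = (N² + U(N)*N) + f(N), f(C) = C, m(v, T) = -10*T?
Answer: -2400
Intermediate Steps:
U(I) = -5 (U(I) = -9 + 4 = -5)
H = 8
D(N) = -2 + N² - 4*N (D(N) = -2 + ((N² - 5*N) + N) = -2 + (N² - 4*N) = -2 + N² - 4*N)
D(H)*m(-25, 8) = (-2 + 8² - 4*8)*(-10*8) = (-2 + 64 - 32)*(-80) = 30*(-80) = -2400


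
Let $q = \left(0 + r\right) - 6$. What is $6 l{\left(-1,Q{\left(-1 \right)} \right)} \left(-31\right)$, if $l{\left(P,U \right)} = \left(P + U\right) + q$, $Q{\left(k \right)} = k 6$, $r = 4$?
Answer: $1674$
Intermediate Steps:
$Q{\left(k \right)} = 6 k$
$q = -2$ ($q = \left(0 + 4\right) - 6 = 4 - 6 = -2$)
$l{\left(P,U \right)} = -2 + P + U$ ($l{\left(P,U \right)} = \left(P + U\right) - 2 = -2 + P + U$)
$6 l{\left(-1,Q{\left(-1 \right)} \right)} \left(-31\right) = 6 \left(-2 - 1 + 6 \left(-1\right)\right) \left(-31\right) = 6 \left(-2 - 1 - 6\right) \left(-31\right) = 6 \left(-9\right) \left(-31\right) = \left(-54\right) \left(-31\right) = 1674$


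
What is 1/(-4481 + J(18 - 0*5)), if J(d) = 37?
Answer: -1/4444 ≈ -0.00022502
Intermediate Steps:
1/(-4481 + J(18 - 0*5)) = 1/(-4481 + 37) = 1/(-4444) = -1/4444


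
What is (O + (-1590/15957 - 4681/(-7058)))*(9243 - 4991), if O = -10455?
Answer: -834402372806786/18770751 ≈ -4.4452e+7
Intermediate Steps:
(O + (-1590/15957 - 4681/(-7058)))*(9243 - 4991) = (-10455 + (-1590/15957 - 4681/(-7058)))*(9243 - 4991) = (-10455 + (-1590*1/15957 - 4681*(-1/7058)))*4252 = (-10455 + (-530/5319 + 4681/7058))*4252 = (-10455 + 21157499/37541502)*4252 = -392475245911/37541502*4252 = -834402372806786/18770751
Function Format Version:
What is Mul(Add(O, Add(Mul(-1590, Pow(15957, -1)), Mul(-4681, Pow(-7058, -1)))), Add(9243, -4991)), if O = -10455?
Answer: Rational(-834402372806786, 18770751) ≈ -4.4452e+7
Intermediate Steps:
Mul(Add(O, Add(Mul(-1590, Pow(15957, -1)), Mul(-4681, Pow(-7058, -1)))), Add(9243, -4991)) = Mul(Add(-10455, Add(Mul(-1590, Pow(15957, -1)), Mul(-4681, Pow(-7058, -1)))), Add(9243, -4991)) = Mul(Add(-10455, Add(Mul(-1590, Rational(1, 15957)), Mul(-4681, Rational(-1, 7058)))), 4252) = Mul(Add(-10455, Add(Rational(-530, 5319), Rational(4681, 7058))), 4252) = Mul(Add(-10455, Rational(21157499, 37541502)), 4252) = Mul(Rational(-392475245911, 37541502), 4252) = Rational(-834402372806786, 18770751)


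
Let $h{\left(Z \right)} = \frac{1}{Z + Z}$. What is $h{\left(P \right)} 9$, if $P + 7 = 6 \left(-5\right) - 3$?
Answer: $- \frac{9}{80} \approx -0.1125$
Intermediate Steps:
$P = -40$ ($P = -7 + \left(6 \left(-5\right) - 3\right) = -7 - 33 = -40$)
$h{\left(Z \right)} = \frac{1}{2 Z}$
$h{\left(P \right)} 9 = \frac{1}{2 \left(-40\right)} 9 = \frac{1}{2} \left(- \frac{1}{40}\right) 9 = \left(- \frac{1}{80}\right) 9 = - \frac{9}{80}$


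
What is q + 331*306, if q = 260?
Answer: 101546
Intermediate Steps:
q + 331*306 = 260 + 331*306 = 260 + 101286 = 101546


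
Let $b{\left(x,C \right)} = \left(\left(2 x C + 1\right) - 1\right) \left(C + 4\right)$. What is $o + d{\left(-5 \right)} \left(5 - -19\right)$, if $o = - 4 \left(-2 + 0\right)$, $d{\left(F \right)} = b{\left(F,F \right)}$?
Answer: $-1192$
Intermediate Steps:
$b{\left(x,C \right)} = 2 C x \left(4 + C\right)$ ($b{\left(x,C \right)} = \left(\left(2 C x + 1\right) - 1\right) \left(4 + C\right) = \left(\left(1 + 2 C x\right) - 1\right) \left(4 + C\right) = 2 C x \left(4 + C\right)$)
$d{\left(F \right)} = 2 F^{2} \left(4 + F\right)$ ($d{\left(F \right)} = 2 F F \left(4 + F\right) = 2 F^{2} \left(4 + F\right)$)
$o = 8$ ($o = \left(-4\right) \left(-2\right) = 8$)
$o + d{\left(-5 \right)} \left(5 - -19\right) = 8 + 2 \left(-5\right)^{2} \left(4 - 5\right) \left(5 - -19\right) = 8 + 2 \cdot 25 \left(-1\right) \left(5 + 19\right) = 8 - 1200 = -1192$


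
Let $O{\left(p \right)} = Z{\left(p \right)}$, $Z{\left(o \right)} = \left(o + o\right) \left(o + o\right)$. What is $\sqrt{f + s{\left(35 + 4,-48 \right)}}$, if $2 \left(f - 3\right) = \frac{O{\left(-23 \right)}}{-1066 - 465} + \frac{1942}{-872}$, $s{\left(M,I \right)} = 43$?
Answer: $\frac{\sqrt{19692487974610}}{667516} \approx 6.648$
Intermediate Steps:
$Z{\left(o \right)} = 4 o^{2}$ ($Z{\left(o \right)} = 2 o 2 o = 4 o^{2}$)
$O{\left(p \right)} = 4 p^{2}$
$f = \frac{1595919}{1335032}$ ($f = 3 + \frac{\frac{4 \left(-23\right)^{2}}{-1066 - 465} + \frac{1942}{-872}}{2} = 3 + \frac{\frac{4 \cdot 529}{-1531} + 1942 \left(- \frac{1}{872}\right)}{2} = 3 + \frac{2116 \left(- \frac{1}{1531}\right) - \frac{971}{436}}{2} = 3 + \frac{- \frac{2116}{1531} - \frac{971}{436}}{2} = 3 + \frac{1}{2} \left(- \frac{2409177}{667516}\right) = 3 - \frac{2409177}{1335032} = \frac{1595919}{1335032} \approx 1.1954$)
$\sqrt{f + s{\left(35 + 4,-48 \right)}} = \sqrt{\frac{1595919}{1335032} + 43} = \sqrt{\frac{59002295}{1335032}} = \frac{\sqrt{19692487974610}}{667516}$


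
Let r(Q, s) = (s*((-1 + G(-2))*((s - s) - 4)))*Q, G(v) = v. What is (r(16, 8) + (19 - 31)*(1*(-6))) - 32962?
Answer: -31354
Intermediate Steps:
r(Q, s) = 12*Q*s (r(Q, s) = (s*((-1 - 2)*((s - s) - 4)))*Q = (s*(-3*(0 - 4)))*Q = (s*(-3*(-4)))*Q = (s*12)*Q = (12*s)*Q = 12*Q*s)
(r(16, 8) + (19 - 31)*(1*(-6))) - 32962 = (12*16*8 + (19 - 31)*(1*(-6))) - 32962 = (1536 - 12*(-6)) - 32962 = (1536 + 72) - 32962 = 1608 - 32962 = -31354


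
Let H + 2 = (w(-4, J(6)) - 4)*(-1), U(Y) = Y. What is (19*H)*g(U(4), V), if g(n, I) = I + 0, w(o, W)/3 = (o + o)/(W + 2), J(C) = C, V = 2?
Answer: 190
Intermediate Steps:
w(o, W) = 6*o/(2 + W) (w(o, W) = 3*((o + o)/(W + 2)) = 3*((2*o)/(2 + W)) = 3*(2*o/(2 + W)) = 6*o/(2 + W))
g(n, I) = I
H = 5 (H = -2 + (6*(-4)/(2 + 6) - 4)*(-1) = -2 + (6*(-4)/8 - 4)*(-1) = -2 + (6*(-4)*(1/8) - 4)*(-1) = -2 + (-3 - 4)*(-1) = -2 - 7*(-1) = -2 + 7 = 5)
(19*H)*g(U(4), V) = (19*5)*2 = 95*2 = 190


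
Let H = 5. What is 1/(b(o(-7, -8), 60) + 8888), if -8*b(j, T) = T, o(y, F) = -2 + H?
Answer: 2/17761 ≈ 0.00011261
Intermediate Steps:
o(y, F) = 3 (o(y, F) = -2 + 5 = 3)
b(j, T) = -T/8
1/(b(o(-7, -8), 60) + 8888) = 1/(-1/8*60 + 8888) = 1/(-15/2 + 8888) = 1/(17761/2) = 2/17761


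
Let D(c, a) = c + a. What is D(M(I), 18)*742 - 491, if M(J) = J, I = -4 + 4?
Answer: 12865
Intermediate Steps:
I = 0
D(c, a) = a + c
D(M(I), 18)*742 - 491 = (18 + 0)*742 - 491 = 18*742 - 491 = 13356 - 491 = 12865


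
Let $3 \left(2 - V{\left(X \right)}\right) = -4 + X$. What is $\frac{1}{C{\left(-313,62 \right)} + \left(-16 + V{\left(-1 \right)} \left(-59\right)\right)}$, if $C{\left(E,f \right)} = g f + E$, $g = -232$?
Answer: $- \frac{3}{44788} \approx -6.6982 \cdot 10^{-5}$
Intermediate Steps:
$C{\left(E,f \right)} = E - 232 f$ ($C{\left(E,f \right)} = - 232 f + E = E - 232 f$)
$V{\left(X \right)} = \frac{10}{3} - \frac{X}{3}$ ($V{\left(X \right)} = 2 - \frac{-4 + X}{3} = 2 - \left(- \frac{4}{3} + \frac{X}{3}\right) = \frac{10}{3} - \frac{X}{3}$)
$\frac{1}{C{\left(-313,62 \right)} + \left(-16 + V{\left(-1 \right)} \left(-59\right)\right)} = \frac{1}{\left(-313 - 14384\right) + \left(-16 + \left(\frac{10}{3} - - \frac{1}{3}\right) \left(-59\right)\right)} = \frac{1}{\left(-313 - 14384\right) + \left(-16 + \left(\frac{10}{3} + \frac{1}{3}\right) \left(-59\right)\right)} = \frac{1}{-14697 + \left(-16 + \frac{11}{3} \left(-59\right)\right)} = \frac{1}{-14697 - \frac{697}{3}} = \frac{1}{- \frac{44788}{3}} = - \frac{3}{44788}$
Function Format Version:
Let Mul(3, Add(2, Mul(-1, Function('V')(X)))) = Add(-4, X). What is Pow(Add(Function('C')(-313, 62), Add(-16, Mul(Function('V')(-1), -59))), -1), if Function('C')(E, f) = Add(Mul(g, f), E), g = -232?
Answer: Rational(-3, 44788) ≈ -6.6982e-5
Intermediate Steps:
Function('C')(E, f) = Add(E, Mul(-232, f)) (Function('C')(E, f) = Add(Mul(-232, f), E) = Add(E, Mul(-232, f)))
Function('V')(X) = Add(Rational(10, 3), Mul(Rational(-1, 3), X)) (Function('V')(X) = Add(2, Mul(Rational(-1, 3), Add(-4, X))) = Add(2, Add(Rational(4, 3), Mul(Rational(-1, 3), X))) = Add(Rational(10, 3), Mul(Rational(-1, 3), X)))
Pow(Add(Function('C')(-313, 62), Add(-16, Mul(Function('V')(-1), -59))), -1) = Pow(Add(Add(-313, Mul(-232, 62)), Add(-16, Mul(Add(Rational(10, 3), Mul(Rational(-1, 3), -1)), -59))), -1) = Pow(Add(Add(-313, -14384), Add(-16, Mul(Add(Rational(10, 3), Rational(1, 3)), -59))), -1) = Pow(Add(-14697, Add(-16, Mul(Rational(11, 3), -59))), -1) = Pow(Add(-14697, Add(-16, Rational(-649, 3))), -1) = Pow(Add(-14697, Rational(-697, 3)), -1) = Pow(Rational(-44788, 3), -1) = Rational(-3, 44788)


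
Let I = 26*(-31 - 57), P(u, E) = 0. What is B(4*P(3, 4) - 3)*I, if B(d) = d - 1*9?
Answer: 27456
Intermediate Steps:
B(d) = -9 + d (B(d) = d - 9 = -9 + d)
I = -2288 (I = 26*(-88) = -2288)
B(4*P(3, 4) - 3)*I = (-9 + (4*0 - 3))*(-2288) = (-9 + (0 - 3))*(-2288) = (-9 - 3)*(-2288) = -12*(-2288) = 27456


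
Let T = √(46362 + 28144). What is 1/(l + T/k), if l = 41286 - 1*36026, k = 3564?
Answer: 33406512480/175718255607547 - 1782*√74506/175718255607547 ≈ 0.00019011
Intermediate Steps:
T = √74506 ≈ 272.96
l = 5260 (l = 41286 - 36026 = 5260)
1/(l + T/k) = 1/(5260 + √74506/3564)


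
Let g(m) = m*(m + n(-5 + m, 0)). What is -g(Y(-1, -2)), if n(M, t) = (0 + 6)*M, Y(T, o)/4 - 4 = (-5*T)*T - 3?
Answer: -2272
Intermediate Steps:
Y(T, o) = 4 - 20*T**2 (Y(T, o) = 16 + 4*((-5*T)*T - 3) = 16 + 4*(-5*T**2 - 3) = 16 + 4*(-3 - 5*T**2) = 16 + (-12 - 20*T**2) = 4 - 20*T**2)
n(M, t) = 6*M
g(m) = m*(-30 + 7*m) (g(m) = m*(m + 6*(-5 + m)) = m*(m + (-30 + 6*m)) = m*(-30 + 7*m))
-g(Y(-1, -2)) = -(4 - 20*(-1)**2)*(-30 + 7*(4 - 20*(-1)**2)) = -(4 - 20*1)*(-30 + 7*(4 - 20*1)) = -(4 - 20)*(-30 + 7*(4 - 20)) = -(-16)*(-30 + 7*(-16)) = -(-16)*(-30 - 112) = -(-16)*(-142) = -1*2272 = -2272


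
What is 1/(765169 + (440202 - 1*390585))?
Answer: 1/814786 ≈ 1.2273e-6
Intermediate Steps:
1/(765169 + (440202 - 1*390585)) = 1/(765169 + (440202 - 390585)) = 1/(765169 + 49617) = 1/814786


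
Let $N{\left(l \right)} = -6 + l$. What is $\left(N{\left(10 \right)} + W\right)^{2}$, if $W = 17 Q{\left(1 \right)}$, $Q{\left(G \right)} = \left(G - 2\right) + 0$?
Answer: $169$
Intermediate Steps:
$Q{\left(G \right)} = -2 + G$ ($Q{\left(G \right)} = \left(-2 + G\right) + 0 = -2 + G$)
$W = -17$ ($W = 17 \left(-2 + 1\right) = 17 \left(-1\right) = -17$)
$\left(N{\left(10 \right)} + W\right)^{2} = \left(\left(-6 + 10\right) - 17\right)^{2} = \left(4 - 17\right)^{2} = \left(-13\right)^{2} = 169$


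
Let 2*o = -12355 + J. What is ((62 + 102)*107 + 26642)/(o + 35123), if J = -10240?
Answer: 88380/47651 ≈ 1.8547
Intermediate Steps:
o = -22595/2 (o = (-12355 - 10240)/2 = (½)*(-22595) = -22595/2 ≈ -11298.)
((62 + 102)*107 + 26642)/(o + 35123) = ((62 + 102)*107 + 26642)/(-22595/2 + 35123) = (164*107 + 26642)/(47651/2) = (17548 + 26642)*(2/47651) = 44190*(2/47651) = 88380/47651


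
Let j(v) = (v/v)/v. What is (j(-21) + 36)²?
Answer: 570025/441 ≈ 1292.6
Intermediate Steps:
j(v) = 1/v
(j(-21) + 36)² = (1/(-21) + 36)² = (-1/21 + 36)² = (755/21)² = 570025/441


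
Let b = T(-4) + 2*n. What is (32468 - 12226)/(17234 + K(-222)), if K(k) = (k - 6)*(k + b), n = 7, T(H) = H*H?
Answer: 10121/30505 ≈ 0.33178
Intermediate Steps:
T(H) = H²
b = 30 (b = (-4)² + 2*7 = 16 + 14 = 30)
K(k) = (-6 + k)*(30 + k) (K(k) = (k - 6)*(k + 30) = (-6 + k)*(30 + k))
(32468 - 12226)/(17234 + K(-222)) = (32468 - 12226)/(17234 + (-180 + (-222)² + 24*(-222))) = 20242/(17234 + (-180 + 49284 - 5328)) = 20242/(17234 + 43776) = 20242/61010 = 20242*(1/61010) = 10121/30505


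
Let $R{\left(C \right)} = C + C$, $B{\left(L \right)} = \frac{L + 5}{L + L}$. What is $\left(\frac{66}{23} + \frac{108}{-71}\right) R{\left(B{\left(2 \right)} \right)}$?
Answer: $\frac{7707}{1633} \approx 4.7195$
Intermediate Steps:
$B{\left(L \right)} = \frac{5 + L}{2 L}$
$R{\left(C \right)} = 2 C$
$\left(\frac{66}{23} + \frac{108}{-71}\right) R{\left(B{\left(2 \right)} \right)} = \left(\frac{66}{23} + \frac{108}{-71}\right) 2 \frac{5 + 2}{2 \cdot 2} = \left(66 \cdot \frac{1}{23} + 108 \left(- \frac{1}{71}\right)\right) 2 \cdot \frac{1}{2} \cdot \frac{1}{2} \cdot 7 = \left(\frac{66}{23} - \frac{108}{71}\right) 2 \cdot \frac{7}{4} = \frac{2202}{1633} \cdot \frac{7}{2} = \frac{7707}{1633}$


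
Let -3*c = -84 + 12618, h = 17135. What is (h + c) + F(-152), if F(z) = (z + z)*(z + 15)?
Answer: 54605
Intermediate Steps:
F(z) = 2*z*(15 + z) (F(z) = (2*z)*(15 + z) = 2*z*(15 + z))
c = -4178 (c = -(-84 + 12618)/3 = -1/3*12534 = -4178)
(h + c) + F(-152) = (17135 - 4178) + 2*(-152)*(15 - 152) = 12957 + 2*(-152)*(-137) = 12957 + 41648 = 54605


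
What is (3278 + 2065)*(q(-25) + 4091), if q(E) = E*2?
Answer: 21591063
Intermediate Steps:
q(E) = 2*E
(3278 + 2065)*(q(-25) + 4091) = (3278 + 2065)*(2*(-25) + 4091) = 5343*(-50 + 4091) = 5343*4041 = 21591063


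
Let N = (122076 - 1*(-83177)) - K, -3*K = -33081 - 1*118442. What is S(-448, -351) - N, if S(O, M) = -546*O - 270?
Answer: 268778/3 ≈ 89593.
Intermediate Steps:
K = 151523/3 (K = -(-33081 - 1*118442)/3 = -(-33081 - 118442)/3 = -⅓*(-151523) = 151523/3 ≈ 50508.)
S(O, M) = -270 - 546*O
N = 464236/3 (N = (122076 - 1*(-83177)) - 1*151523/3 = (122076 + 83177) - 151523/3 = 205253 - 151523/3 = 464236/3 ≈ 1.5475e+5)
S(-448, -351) - N = (-270 - 546*(-448)) - 1*464236/3 = (-270 + 244608) - 464236/3 = 244338 - 464236/3 = 268778/3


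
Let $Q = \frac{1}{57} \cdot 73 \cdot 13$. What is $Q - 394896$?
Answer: $- \frac{22508123}{57} \approx -3.9488 \cdot 10^{5}$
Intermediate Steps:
$Q = \frac{949}{57}$ ($Q = \frac{1}{57} \cdot 73 \cdot 13 = \frac{73}{57} \cdot 13 = \frac{949}{57} \approx 16.649$)
$Q - 394896 = \frac{949}{57} - 394896 = - \frac{22508123}{57}$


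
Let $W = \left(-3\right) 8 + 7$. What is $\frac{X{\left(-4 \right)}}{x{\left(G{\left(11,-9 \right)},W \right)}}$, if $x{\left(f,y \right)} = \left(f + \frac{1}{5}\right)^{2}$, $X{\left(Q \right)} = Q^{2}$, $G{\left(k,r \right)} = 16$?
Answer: $\frac{400}{6561} \approx 0.060966$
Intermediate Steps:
$W = -17$ ($W = -24 + 7 = -17$)
$x{\left(f,y \right)} = \left(\frac{1}{5} + f\right)^{2}$ ($x{\left(f,y \right)} = \left(f + \frac{1}{5}\right)^{2} = \left(\frac{1}{5} + f\right)^{2}$)
$\frac{X{\left(-4 \right)}}{x{\left(G{\left(11,-9 \right)},W \right)}} = \frac{\left(-4\right)^{2}}{\frac{1}{25} \left(1 + 5 \cdot 16\right)^{2}} = \frac{16}{\frac{1}{25} \left(1 + 80\right)^{2}} = \frac{16}{\frac{1}{25} \cdot 81^{2}} = \frac{16}{\frac{1}{25} \cdot 6561} = \frac{16}{\frac{6561}{25}} = 16 \cdot \frac{25}{6561} = \frac{400}{6561}$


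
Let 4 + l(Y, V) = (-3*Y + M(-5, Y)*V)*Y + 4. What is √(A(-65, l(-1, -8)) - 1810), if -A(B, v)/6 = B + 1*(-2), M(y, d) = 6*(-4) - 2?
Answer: 8*I*√22 ≈ 37.523*I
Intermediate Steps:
M(y, d) = -26 (M(y, d) = -24 - 2 = -26)
l(Y, V) = Y*(-26*V - 3*Y) (l(Y, V) = -4 + ((-3*Y - 26*V)*Y + 4) = -4 + ((-26*V - 3*Y)*Y + 4) = -4 + (Y*(-26*V - 3*Y) + 4) = -4 + (4 + Y*(-26*V - 3*Y)) = Y*(-26*V - 3*Y))
A(B, v) = 12 - 6*B (A(B, v) = -6*(B + 1*(-2)) = -6*(B - 2) = -6*(-2 + B) = 12 - 6*B)
√(A(-65, l(-1, -8)) - 1810) = √((12 - 6*(-65)) - 1810) = √((12 + 390) - 1810) = √(402 - 1810) = √(-1408) = 8*I*√22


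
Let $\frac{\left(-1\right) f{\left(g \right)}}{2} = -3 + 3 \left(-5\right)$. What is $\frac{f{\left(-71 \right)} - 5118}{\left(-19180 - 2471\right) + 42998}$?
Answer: $- \frac{5082}{21347} \approx -0.23807$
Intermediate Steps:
$f{\left(g \right)} = 36$ ($f{\left(g \right)} = - 2 \left(-3 + 3 \left(-5\right)\right) = - 2 \left(-3 - 15\right) = \left(-2\right) \left(-18\right) = 36$)
$\frac{f{\left(-71 \right)} - 5118}{\left(-19180 - 2471\right) + 42998} = \frac{36 - 5118}{\left(-19180 - 2471\right) + 42998} = - \frac{5082}{-21651 + 42998} = - \frac{5082}{21347}$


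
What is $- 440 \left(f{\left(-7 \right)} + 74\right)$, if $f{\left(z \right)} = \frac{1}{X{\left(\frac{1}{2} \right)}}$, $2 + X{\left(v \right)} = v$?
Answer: $- \frac{96800}{3} \approx -32267.0$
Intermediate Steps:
$X{\left(v \right)} = -2 + v$
$f{\left(z \right)} = - \frac{2}{3}$ ($f{\left(z \right)} = \frac{1}{-2 + \frac{1}{2}} = \frac{1}{- \frac{3}{2}} = - \frac{2}{3}$)
$- 440 \left(f{\left(-7 \right)} + 74\right) = - 440 \left(- \frac{2}{3} + 74\right) = \left(-440\right) \frac{220}{3} = - \frac{96800}{3}$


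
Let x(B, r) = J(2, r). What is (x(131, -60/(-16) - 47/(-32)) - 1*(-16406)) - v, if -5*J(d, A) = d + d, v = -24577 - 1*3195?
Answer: 220886/5 ≈ 44177.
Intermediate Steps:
v = -27772 (v = -24577 - 3195 = -27772)
J(d, A) = -2*d/5 (J(d, A) = -(d + d)/5 = -2*d/5)
x(B, r) = -4/5 (x(B, r) = -2/5*2 = -4/5)
(x(131, -60/(-16) - 47/(-32)) - 1*(-16406)) - v = (-4/5 - 1*(-16406)) - 1*(-27772) = (-4/5 + 16406) + 27772 = 82026/5 + 27772 = 220886/5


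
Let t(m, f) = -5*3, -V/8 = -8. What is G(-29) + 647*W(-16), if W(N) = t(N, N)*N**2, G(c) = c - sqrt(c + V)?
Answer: -2484509 - sqrt(35) ≈ -2.4845e+6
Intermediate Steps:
V = 64 (V = -8*(-8) = 64)
t(m, f) = -15
G(c) = c - sqrt(64 + c) (G(c) = c - sqrt(c + 64) = c - sqrt(64 + c))
W(N) = -15*N**2
G(-29) + 647*W(-16) = (-29 - sqrt(64 - 29)) + 647*(-15*(-16)**2) = (-29 - sqrt(35)) + 647*(-15*256) = (-29 - sqrt(35)) + 647*(-3840) = (-29 - sqrt(35)) - 2484480 = -2484509 - sqrt(35)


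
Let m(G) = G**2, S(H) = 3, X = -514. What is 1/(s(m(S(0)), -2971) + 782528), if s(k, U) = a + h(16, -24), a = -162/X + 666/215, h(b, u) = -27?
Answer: 55255/43237281332 ≈ 1.2779e-6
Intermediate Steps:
a = 188577/55255 (a = -162/(-514) + 666/215 = -162*(-1/514) + 666*(1/215) = 81/257 + 666/215 = 188577/55255 ≈ 3.4128)
s(k, U) = -1303308/55255 (s(k, U) = 188577/55255 - 27 = -1303308/55255)
1/(s(m(S(0)), -2971) + 782528) = 1/(-1303308/55255 + 782528) = 1/(43237281332/55255) = 55255/43237281332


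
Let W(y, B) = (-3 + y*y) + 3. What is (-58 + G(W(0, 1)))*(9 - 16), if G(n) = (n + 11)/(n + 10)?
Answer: 3983/10 ≈ 398.30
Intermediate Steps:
W(y, B) = y² (W(y, B) = (-3 + y²) + 3 = y²)
G(n) = (11 + n)/(10 + n)
(-58 + G(W(0, 1)))*(9 - 16) = (-58 + (11 + 0²)/(10 + 0²))*(9 - 16) = (-58 + (11 + 0)/(10 + 0))*(-7) = (-58 + 11/10)*(-7) = -569/10*(-7) = 3983/10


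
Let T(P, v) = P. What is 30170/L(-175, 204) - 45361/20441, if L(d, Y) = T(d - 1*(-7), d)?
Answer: -44594687/245292 ≈ -181.80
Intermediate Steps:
L(d, Y) = 7 + d (L(d, Y) = d - 1*(-7) = d + 7 = 7 + d)
30170/L(-175, 204) - 45361/20441 = 30170/(7 - 175) - 45361/20441 = 30170/(-168) - 45361*1/20441 = 30170*(-1/168) - 45361/20441 = -2155/12 - 45361/20441 = -44594687/245292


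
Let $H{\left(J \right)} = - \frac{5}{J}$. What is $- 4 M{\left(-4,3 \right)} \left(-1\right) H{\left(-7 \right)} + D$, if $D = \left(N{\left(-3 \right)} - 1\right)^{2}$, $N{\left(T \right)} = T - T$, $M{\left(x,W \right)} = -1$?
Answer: $- \frac{13}{7} \approx -1.8571$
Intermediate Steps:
$N{\left(T \right)} = 0$
$D = 1$ ($D = \left(0 - 1\right)^{2} = \left(-1\right)^{2} = 1$)
$- 4 M{\left(-4,3 \right)} \left(-1\right) H{\left(-7 \right)} + D = \left(-4\right) \left(-1\right) \left(-1\right) \left(- \frac{5}{-7}\right) + 1 = 4 \left(-1\right) \left(\left(-5\right) \left(- \frac{1}{7}\right)\right) + 1 = \left(-4\right) \frac{5}{7} + 1 = - \frac{20}{7} + 1 = - \frac{13}{7}$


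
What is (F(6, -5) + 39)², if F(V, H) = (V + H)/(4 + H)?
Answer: 1444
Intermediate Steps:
F(V, H) = (H + V)/(4 + H)
(F(6, -5) + 39)² = ((-5 + 6)/(4 - 5) + 39)² = (1/(-1) + 39)² = (-1*1 + 39)² = (-1 + 39)² = 38² = 1444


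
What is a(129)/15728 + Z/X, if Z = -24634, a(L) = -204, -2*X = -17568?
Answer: -12163609/4317336 ≈ -2.8174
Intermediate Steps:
X = 8784 (X = -1/2*(-17568) = 8784)
a(129)/15728 + Z/X = -204/15728 - 24634/8784 = -204*1/15728 - 24634*1/8784 = -51/3932 - 12317/4392 = -12163609/4317336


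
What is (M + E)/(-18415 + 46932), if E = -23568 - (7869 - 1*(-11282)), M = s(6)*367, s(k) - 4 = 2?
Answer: -40517/28517 ≈ -1.4208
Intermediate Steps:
s(k) = 6 (s(k) = 4 + 2 = 6)
M = 2202 (M = 6*367 = 2202)
E = -42719 (E = -23568 - (7869 + 11282) = -23568 - 1*19151 = -23568 - 19151 = -42719)
(M + E)/(-18415 + 46932) = (2202 - 42719)/(-18415 + 46932) = -40517/28517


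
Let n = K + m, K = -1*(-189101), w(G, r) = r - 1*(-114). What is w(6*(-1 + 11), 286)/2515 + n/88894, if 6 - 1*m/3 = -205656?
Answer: 412573281/44713682 ≈ 9.2270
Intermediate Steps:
m = 616986 (m = 18 - 3*(-205656) = 18 + 616968 = 616986)
w(G, r) = 114 + r (w(G, r) = r + 114 = 114 + r)
K = 189101
n = 806087 (n = 189101 + 616986 = 806087)
w(6*(-1 + 11), 286)/2515 + n/88894 = (114 + 286)/2515 + 806087/88894 = 400*(1/2515) + 806087*(1/88894) = 80/503 + 806087/88894 = 412573281/44713682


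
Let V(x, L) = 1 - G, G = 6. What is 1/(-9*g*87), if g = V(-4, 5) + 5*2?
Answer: -1/3915 ≈ -0.00025543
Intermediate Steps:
V(x, L) = -5 (V(x, L) = 1 - 1*6 = 1 - 6 = -5)
g = 5 (g = -5 + 5*2 = -5 + 10 = 5)
1/(-9*g*87) = 1/(-9*5*87) = 1/(-45*87) = 1/(-3915) = -1/3915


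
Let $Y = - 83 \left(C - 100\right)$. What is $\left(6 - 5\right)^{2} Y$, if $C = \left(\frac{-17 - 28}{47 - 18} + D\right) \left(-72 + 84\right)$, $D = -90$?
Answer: $\frac{2885080}{29} \approx 99486.0$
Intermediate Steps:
$C = - \frac{31860}{29}$ ($C = \left(\frac{-17 - 28}{47 - 18} - 90\right) \left(-72 + 84\right) = \left(- \frac{45}{29} - 90\right) 12 = \left(- \frac{2655}{29}\right) 12 = - \frac{31860}{29} \approx -1098.6$)
$Y = \frac{2885080}{29}$ ($Y = - 83 \left(- \frac{31860}{29} - 100\right) = \left(-83\right) \left(- \frac{34760}{29}\right) = \frac{2885080}{29} \approx 99486.0$)
$\left(6 - 5\right)^{2} Y = \left(6 - 5\right)^{2} \cdot \frac{2885080}{29} = 1^{2} \cdot \frac{2885080}{29} = 1 \cdot \frac{2885080}{29} = \frac{2885080}{29}$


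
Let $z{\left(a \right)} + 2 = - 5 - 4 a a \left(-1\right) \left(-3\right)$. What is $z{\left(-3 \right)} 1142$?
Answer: $614396$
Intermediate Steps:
$z{\left(a \right)} = -2 + 60 a^{2}$ ($z{\left(a \right)} = -2 - 5 - 4 a a \left(-1\right) \left(-3\right) = -2 - 5 - 4 a^{2} \left(-1\right) \left(-3\right) = -2 - 5 \cdot 4 a^{2} \left(-3\right) = -2 - 5 \left(- 12 a^{2}\right) = -2 + 60 a^{2}$)
$z{\left(-3 \right)} 1142 = \left(-2 + 60 \left(-3\right)^{2}\right) 1142 = \left(-2 + 60 \cdot 9\right) 1142 = \left(-2 + 540\right) 1142 = 538 \cdot 1142 = 614396$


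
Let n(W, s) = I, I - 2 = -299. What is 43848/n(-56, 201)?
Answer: -1624/11 ≈ -147.64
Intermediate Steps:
I = -297 (I = 2 - 299 = -297)
n(W, s) = -297
43848/n(-56, 201) = 43848/(-297) = 43848*(-1/297) = -1624/11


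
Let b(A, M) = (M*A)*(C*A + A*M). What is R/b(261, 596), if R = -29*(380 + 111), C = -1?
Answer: -491/833002380 ≈ -5.8943e-7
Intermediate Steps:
b(A, M) = A*M*(-A + A*M) (b(A, M) = (M*A)*(-A + A*M) = (A*M)*(-A + A*M) = A*M*(-A + A*M))
R = -14239 (R = -29*491 = -14239)
R/b(261, 596) = -14239*1/(40600116*(-1 + 596)) = -14239/(596*68121*595) = -14239/24157069020 = -14239*1/24157069020 = -491/833002380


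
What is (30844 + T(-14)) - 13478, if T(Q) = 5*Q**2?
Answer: 18346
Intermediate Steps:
(30844 + T(-14)) - 13478 = (30844 + 5*(-14)**2) - 13478 = (30844 + 5*196) - 13478 = (30844 + 980) - 13478 = 31824 - 13478 = 18346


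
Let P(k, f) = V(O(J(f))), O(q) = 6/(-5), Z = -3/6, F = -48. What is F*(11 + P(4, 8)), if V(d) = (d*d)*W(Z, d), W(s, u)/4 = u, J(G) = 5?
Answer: -24528/125 ≈ -196.22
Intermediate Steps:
Z = -½ (Z = -3*⅙ = -½ ≈ -0.50000)
W(s, u) = 4*u
O(q) = -6/5 (O(q) = 6*(-⅕) = -6/5)
V(d) = 4*d³ (V(d) = (d*d)*(4*d) = d²*(4*d) = 4*d³)
P(k, f) = -864/125 (P(k, f) = 4*(-6/5)³ = 4*(-216/125) = -864/125)
F*(11 + P(4, 8)) = -48*(11 - 864/125) = -48*511/125 = -24528/125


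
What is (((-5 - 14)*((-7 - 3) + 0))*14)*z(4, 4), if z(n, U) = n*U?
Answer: 42560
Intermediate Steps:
z(n, U) = U*n
(((-5 - 14)*((-7 - 3) + 0))*14)*z(4, 4) = (((-5 - 14)*((-7 - 3) + 0))*14)*(4*4) = (-19*(-10 + 0)*14)*16 = (-19*(-10)*14)*16 = (190*14)*16 = 2660*16 = 42560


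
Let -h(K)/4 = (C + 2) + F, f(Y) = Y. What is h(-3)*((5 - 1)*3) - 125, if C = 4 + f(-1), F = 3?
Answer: -509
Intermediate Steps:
C = 3 (C = 4 - 1 = 3)
h(K) = -32 (h(K) = -4*((3 + 2) + 3) = -4*(5 + 3) = -4*8 = -32)
h(-3)*((5 - 1)*3) - 125 = -32*(5 - 1)*3 - 125 = -128*3 - 125 = -32*12 - 125 = -384 - 125 = -509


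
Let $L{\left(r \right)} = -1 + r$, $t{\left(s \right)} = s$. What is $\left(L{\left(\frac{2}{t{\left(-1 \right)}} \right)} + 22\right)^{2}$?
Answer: $361$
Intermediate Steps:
$\left(L{\left(\frac{2}{t{\left(-1 \right)}} \right)} + 22\right)^{2} = \left(\left(-1 + \frac{2}{-1}\right) + 22\right)^{2} = \left(\left(-1 + 2 \left(-1\right)\right) + 22\right)^{2} = \left(\left(-1 - 2\right) + 22\right)^{2} = \left(-3 + 22\right)^{2} = 19^{2} = 361$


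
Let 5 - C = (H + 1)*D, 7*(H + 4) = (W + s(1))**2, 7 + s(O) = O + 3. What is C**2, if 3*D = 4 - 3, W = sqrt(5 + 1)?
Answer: 199/7 + 148*sqrt(6)/49 ≈ 35.827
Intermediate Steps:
W = sqrt(6) ≈ 2.4495
D = 1/3 (D = (4 - 3)/3 = (1/3)*1 = 1/3 ≈ 0.33333)
s(O) = -4 + O (s(O) = -7 + (O + 3) = -7 + (3 + O) = -4 + O)
H = -4 + (-3 + sqrt(6))**2/7 (H = -4 + (sqrt(6) + (-4 + 1))**2/7 = -4 + (sqrt(6) - 3)**2/7 = -4 + (-3 + sqrt(6))**2/7 ≈ -3.9567)
C = 6 - (3 - sqrt(6))**2/21 (C = 5 - ((-4 + (3 - sqrt(6))**2/7) + 1)/3 = 5 - (-3 + (3 - sqrt(6))**2/7)/3 = 5 - (-1 + (3 - sqrt(6))**2/21) = 5 + (1 - (3 - sqrt(6))**2/21) = 6 - (3 - sqrt(6))**2/21 ≈ 5.9856)
C**2 = (37/7 + 2*sqrt(6)/7)**2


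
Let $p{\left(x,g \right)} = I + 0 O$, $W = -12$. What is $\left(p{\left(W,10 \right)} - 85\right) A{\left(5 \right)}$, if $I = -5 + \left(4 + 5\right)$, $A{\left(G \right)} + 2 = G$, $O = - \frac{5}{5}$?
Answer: $-243$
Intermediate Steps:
$O = -1$ ($O = \left(-5\right) \frac{1}{5} = -1$)
$A{\left(G \right)} = -2 + G$
$I = 4$ ($I = -5 + 9 = 4$)
$p{\left(x,g \right)} = 4$ ($p{\left(x,g \right)} = 4 + 0 \left(-1\right) = 4 + 0 = 4$)
$\left(p{\left(W,10 \right)} - 85\right) A{\left(5 \right)} = \left(4 - 85\right) \left(-2 + 5\right) = \left(-81\right) 3 = -243$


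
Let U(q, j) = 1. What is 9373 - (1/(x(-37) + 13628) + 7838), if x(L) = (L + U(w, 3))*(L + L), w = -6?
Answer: 25008219/16292 ≈ 1535.0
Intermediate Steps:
x(L) = 2*L*(1 + L) (x(L) = (L + 1)*(L + L) = (1 + L)*(2*L) = 2*L*(1 + L))
9373 - (1/(x(-37) + 13628) + 7838) = 9373 - (1/(2*(-37)*(1 - 37) + 13628) + 7838) = 9373 - (1/(2*(-37)*(-36) + 13628) + 7838) = 9373 - (1/(2664 + 13628) + 7838) = 9373 - (1/16292 + 7838) = 9373 - 1*127696697/16292 = 9373 - 127696697/16292 = 25008219/16292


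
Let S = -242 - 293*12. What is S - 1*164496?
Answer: -168254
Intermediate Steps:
S = -3758 (S = -242 - 3516 = -3758)
S - 1*164496 = -3758 - 1*164496 = -3758 - 164496 = -168254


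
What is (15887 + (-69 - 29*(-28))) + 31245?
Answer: 47875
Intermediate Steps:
(15887 + (-69 - 29*(-28))) + 31245 = (15887 + (-69 + 812)) + 31245 = (15887 + 743) + 31245 = 16630 + 31245 = 47875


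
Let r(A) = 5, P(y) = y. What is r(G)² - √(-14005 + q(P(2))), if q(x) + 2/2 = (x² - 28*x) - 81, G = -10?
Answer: 25 - 3*I*√1571 ≈ 25.0 - 118.91*I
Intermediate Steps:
q(x) = -82 + x² - 28*x (q(x) = -1 + ((x² - 28*x) - 81) = -1 + (-81 + x² - 28*x) = -82 + x² - 28*x)
r(G)² - √(-14005 + q(P(2))) = 5² - √(-14005 + (-82 + 2² - 28*2)) = 25 - √(-14005 + (-82 + 4 - 56)) = 25 - √(-14005 - 134) = 25 - √(-14139) = 25 - 3*I*√1571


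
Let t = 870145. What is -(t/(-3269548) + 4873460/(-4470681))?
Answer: 19824152114825/14617106122188 ≈ 1.3562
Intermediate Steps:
-(t/(-3269548) + 4873460/(-4470681)) = -(870145/(-3269548) + 4873460/(-4470681)) = -(870145*(-1/3269548) + 4873460*(-1/4470681)) = -(-870145/3269548 - 4873460/4470681) = -1*(-19824152114825/14617106122188) = 19824152114825/14617106122188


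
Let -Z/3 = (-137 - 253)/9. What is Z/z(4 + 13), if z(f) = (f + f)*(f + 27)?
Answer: 65/748 ≈ 0.086898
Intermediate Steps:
z(f) = 2*f*(27 + f) (z(f) = (2*f)*(27 + f) = 2*f*(27 + f))
Z = 130 (Z = -3*(-137 - 253)/9 = -(-1170)/9 = -3*(-130/3) = 130)
Z/z(4 + 13) = 130/((2*(4 + 13)*(27 + (4 + 13)))) = 130/((2*17*(27 + 17))) = 130/((2*17*44)) = 130/1496 = 130*(1/1496) = 65/748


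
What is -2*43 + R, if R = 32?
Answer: -54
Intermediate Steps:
-2*43 + R = -2*43 + 32 = -86 + 32 = -54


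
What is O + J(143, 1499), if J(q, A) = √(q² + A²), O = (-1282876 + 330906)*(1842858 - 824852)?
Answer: -969111171820 + 5*√90698 ≈ -9.6911e+11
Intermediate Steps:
O = -969111171820 (O = -951970*1018006 = -969111171820)
J(q, A) = √(A² + q²)
O + J(143, 1499) = -969111171820 + √(1499² + 143²) = -969111171820 + √(2247001 + 20449) = -969111171820 + √2267450 = -969111171820 + 5*√90698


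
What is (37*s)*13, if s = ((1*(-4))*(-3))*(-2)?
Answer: -11544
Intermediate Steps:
s = -24 (s = -4*(-3)*(-2) = 12*(-2) = -24)
(37*s)*13 = (37*(-24))*13 = -888*13 = -11544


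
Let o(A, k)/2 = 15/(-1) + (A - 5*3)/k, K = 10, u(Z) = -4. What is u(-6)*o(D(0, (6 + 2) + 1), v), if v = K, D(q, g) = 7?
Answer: 632/5 ≈ 126.40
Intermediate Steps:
v = 10
o(A, k) = -30 + 2*(-15 + A)/k (o(A, k) = 2*(15/(-1) + (A - 5*3)/k) = 2*(15*(-1) + (A - 15)/k) = 2*(-15 + (-15 + A)/k) = -30 + 2*(-15 + A)/k)
u(-6)*o(D(0, (6 + 2) + 1), v) = -8*(-15 + 7 - 15*10)/10 = -8*(-15 + 7 - 150)/10 = -8*(-158)/10 = -4*(-158/5) = 632/5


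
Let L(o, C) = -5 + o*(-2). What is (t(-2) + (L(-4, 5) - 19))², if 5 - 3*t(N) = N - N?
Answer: 1849/9 ≈ 205.44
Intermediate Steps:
L(o, C) = -5 - 2*o
t(N) = 5/3 (t(N) = 5/3 - (N - N)/3 = 5/3 - ⅓*0 = 5/3 + 0 = 5/3)
(t(-2) + (L(-4, 5) - 19))² = (5/3 + ((-5 - 2*(-4)) - 19))² = (5/3 + ((-5 + 8) - 19))² = (5/3 + (3 - 19))² = (5/3 - 16)² = (-43/3)² = 1849/9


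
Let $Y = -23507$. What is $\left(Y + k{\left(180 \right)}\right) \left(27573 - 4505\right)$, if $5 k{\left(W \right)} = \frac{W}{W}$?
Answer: $- \frac{2711274312}{5} \approx -5.4226 \cdot 10^{8}$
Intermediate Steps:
$k{\left(W \right)} = \frac{1}{5}$ ($k{\left(W \right)} = \frac{W \frac{1}{W}}{5} = \frac{1}{5} \cdot 1 = \frac{1}{5}$)
$\left(Y + k{\left(180 \right)}\right) \left(27573 - 4505\right) = \left(-23507 + \frac{1}{5}\right) \left(27573 - 4505\right) = \left(- \frac{117534}{5}\right) 23068 = - \frac{2711274312}{5}$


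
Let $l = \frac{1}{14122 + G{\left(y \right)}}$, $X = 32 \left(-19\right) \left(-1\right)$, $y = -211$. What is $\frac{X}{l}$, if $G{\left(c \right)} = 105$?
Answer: $8650016$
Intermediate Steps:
$X = 608$ ($X = \left(-608\right) \left(-1\right) = 608$)
$l = \frac{1}{14227}$ ($l = \frac{1}{14122 + 105} = \frac{1}{14227} \approx 7.0289 \cdot 10^{-5}$)
$\frac{X}{l} = 608 \frac{1}{\frac{1}{14227}} = 608 \cdot 14227 = 8650016$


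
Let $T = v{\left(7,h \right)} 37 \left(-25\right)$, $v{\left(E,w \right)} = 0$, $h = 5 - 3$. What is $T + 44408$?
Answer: $44408$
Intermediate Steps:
$h = 2$ ($h = 5 - 3 = 2$)
$T = 0$ ($T = 0 \cdot 37 \left(-25\right) = 0 \left(-25\right) = 0$)
$T + 44408 = 0 + 44408 = 44408$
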